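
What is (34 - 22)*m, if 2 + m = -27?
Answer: -348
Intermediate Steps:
m = -29 (m = -2 - 27 = -29)
(34 - 22)*m = (34 - 22)*(-29) = 12*(-29) = -348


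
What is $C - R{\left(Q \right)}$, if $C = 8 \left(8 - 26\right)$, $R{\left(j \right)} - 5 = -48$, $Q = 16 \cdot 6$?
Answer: $-101$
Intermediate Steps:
$Q = 96$
$R{\left(j \right)} = -43$ ($R{\left(j \right)} = 5 - 48 = -43$)
$C = -144$ ($C = 8 \left(-18\right) = -144$)
$C - R{\left(Q \right)} = -144 - -43 = -144 + 43 = -101$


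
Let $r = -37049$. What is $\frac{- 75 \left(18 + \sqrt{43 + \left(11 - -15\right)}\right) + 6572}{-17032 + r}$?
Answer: $- \frac{5222}{54081} + \frac{25 \sqrt{69}}{18027} \approx -0.085039$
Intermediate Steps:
$\frac{- 75 \left(18 + \sqrt{43 + \left(11 - -15\right)}\right) + 6572}{-17032 + r} = \frac{- 75 \left(18 + \sqrt{43 + \left(11 - -15\right)}\right) + 6572}{-17032 - 37049} = \frac{- 75 \left(18 + \sqrt{43 + \left(11 + 15\right)}\right) + 6572}{-54081} = \left(- 75 \left(18 + \sqrt{43 + 26}\right) + 6572\right) \left(- \frac{1}{54081}\right) = \left(- 75 \left(18 + \sqrt{69}\right) + 6572\right) \left(- \frac{1}{54081}\right) = \left(\left(-1350 - 75 \sqrt{69}\right) + 6572\right) \left(- \frac{1}{54081}\right) = \left(5222 - 75 \sqrt{69}\right) \left(- \frac{1}{54081}\right) = - \frac{5222}{54081} + \frac{25 \sqrt{69}}{18027}$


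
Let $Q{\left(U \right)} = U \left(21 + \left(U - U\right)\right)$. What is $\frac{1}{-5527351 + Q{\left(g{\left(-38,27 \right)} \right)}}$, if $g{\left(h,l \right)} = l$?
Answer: $- \frac{1}{5526784} \approx -1.8094 \cdot 10^{-7}$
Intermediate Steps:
$Q{\left(U \right)} = 21 U$ ($Q{\left(U \right)} = U \left(21 + 0\right) = U 21 = 21 U$)
$\frac{1}{-5527351 + Q{\left(g{\left(-38,27 \right)} \right)}} = \frac{1}{-5527351 + 21 \cdot 27} = \frac{1}{-5527351 + 567} = \frac{1}{-5526784} = - \frac{1}{5526784}$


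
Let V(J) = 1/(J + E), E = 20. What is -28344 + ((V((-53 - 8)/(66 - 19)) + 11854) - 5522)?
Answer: -19348501/879 ≈ -22012.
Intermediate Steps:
V(J) = 1/(20 + J) (V(J) = 1/(J + 20) = 1/(20 + J))
-28344 + ((V((-53 - 8)/(66 - 19)) + 11854) - 5522) = -28344 + ((1/(20 + (-53 - 8)/(66 - 19)) + 11854) - 5522) = -28344 + ((1/(20 - 61/47) + 11854) - 5522) = -28344 + ((1/(879/47) + 11854) - 5522) = -28344 + ((47/879 + 11854) - 5522) = -28344 + (10419713/879 - 5522) = -28344 + 5565875/879 = -19348501/879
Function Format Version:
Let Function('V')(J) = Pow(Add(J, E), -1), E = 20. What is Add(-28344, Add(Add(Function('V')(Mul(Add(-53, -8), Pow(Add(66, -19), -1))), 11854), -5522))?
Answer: Rational(-19348501, 879) ≈ -22012.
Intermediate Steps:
Function('V')(J) = Pow(Add(20, J), -1) (Function('V')(J) = Pow(Add(J, 20), -1) = Pow(Add(20, J), -1))
Add(-28344, Add(Add(Function('V')(Mul(Add(-53, -8), Pow(Add(66, -19), -1))), 11854), -5522)) = Add(-28344, Add(Add(Pow(Add(20, Mul(Add(-53, -8), Pow(Add(66, -19), -1))), -1), 11854), -5522)) = Add(-28344, Add(Add(Pow(Add(20, Mul(-61, Pow(47, -1))), -1), 11854), -5522)) = Add(-28344, Add(Add(Pow(Add(20, Mul(-61, Rational(1, 47))), -1), 11854), -5522)) = Add(-28344, Add(Add(Pow(Add(20, Rational(-61, 47)), -1), 11854), -5522)) = Add(-28344, Add(Add(Pow(Rational(879, 47), -1), 11854), -5522)) = Add(-28344, Add(Add(Rational(47, 879), 11854), -5522)) = Add(-28344, Add(Rational(10419713, 879), -5522)) = Add(-28344, Rational(5565875, 879)) = Rational(-19348501, 879)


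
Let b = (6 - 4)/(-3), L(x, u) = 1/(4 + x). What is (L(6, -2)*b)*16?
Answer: -16/15 ≈ -1.0667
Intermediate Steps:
b = -⅔ (b = -⅓*2 = -⅔ ≈ -0.66667)
(L(6, -2)*b)*16 = (-⅔/(4 + 6))*16 = (-⅔/10)*16 = ((⅒)*(-⅔))*16 = -1/15*16 = -16/15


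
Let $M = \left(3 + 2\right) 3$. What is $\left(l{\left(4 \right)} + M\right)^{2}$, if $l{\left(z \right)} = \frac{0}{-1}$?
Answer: $225$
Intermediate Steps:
$l{\left(z \right)} = 0$ ($l{\left(z \right)} = 0 \left(-1\right) = 0$)
$M = 15$ ($M = 5 \cdot 3 = 15$)
$\left(l{\left(4 \right)} + M\right)^{2} = \left(0 + 15\right)^{2} = 15^{2} = 225$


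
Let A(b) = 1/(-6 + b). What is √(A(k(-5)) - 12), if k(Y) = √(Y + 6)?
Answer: I*√305/5 ≈ 3.4929*I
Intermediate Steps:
k(Y) = √(6 + Y)
√(A(k(-5)) - 12) = √(1/(-6 + √(6 - 5)) - 12) = √(1/(-6 + √1) - 12) = √(1/(-6 + 1) - 12) = √(1/(-5) - 12) = √(-⅕ - 12) = √(-61/5) = I*√305/5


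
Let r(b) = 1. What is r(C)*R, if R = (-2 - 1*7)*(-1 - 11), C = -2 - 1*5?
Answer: 108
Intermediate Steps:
C = -7 (C = -2 - 5 = -7)
R = 108 (R = (-2 - 7)*(-12) = -9*(-12) = 108)
r(C)*R = 1*108 = 108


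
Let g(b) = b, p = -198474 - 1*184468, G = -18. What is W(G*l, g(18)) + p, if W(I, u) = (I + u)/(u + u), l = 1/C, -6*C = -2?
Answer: -382943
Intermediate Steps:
C = ⅓ (C = -⅙*(-2) = ⅓ ≈ 0.33333)
l = 3 (l = 1/(⅓) = 3)
p = -382942 (p = -198474 - 184468 = -382942)
W(I, u) = (I + u)/(2*u) (W(I, u) = (I + u)/((2*u)) = (I + u)*(1/(2*u)) = (I + u)/(2*u))
W(G*l, g(18)) + p = (½)*(-18*3 + 18)/18 - 382942 = (½)*(1/18)*(-54 + 18) - 382942 = (½)*(1/18)*(-36) - 382942 = -1 - 382942 = -382943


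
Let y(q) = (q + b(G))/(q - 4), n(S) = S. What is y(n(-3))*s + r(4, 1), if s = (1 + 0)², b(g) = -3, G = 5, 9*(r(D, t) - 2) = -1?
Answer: 173/63 ≈ 2.7460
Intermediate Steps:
r(D, t) = 17/9 (r(D, t) = 2 + (⅑)*(-1) = 2 - ⅑ = 17/9)
s = 1 (s = 1² = 1)
y(q) = (-3 + q)/(-4 + q) (y(q) = (q - 3)/(q - 4) = (-3 + q)/(-4 + q))
y(n(-3))*s + r(4, 1) = ((-3 - 3)/(-4 - 3))*1 + 17/9 = (-6/(-7))*1 + 17/9 = -⅐*(-6)*1 + 17/9 = (6/7)*1 + 17/9 = 6/7 + 17/9 = 173/63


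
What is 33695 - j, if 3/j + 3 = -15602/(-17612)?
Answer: 627326233/18617 ≈ 33696.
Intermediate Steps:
j = -26418/18617 (j = 3/(-3 - 15602/(-17612)) = 3/(-3 - 15602*(-1/17612)) = 3/(-3 + 7801/8806) = 3/(-18617/8806) = 3*(-8806/18617) = -26418/18617 ≈ -1.4190)
33695 - j = 33695 - 1*(-26418/18617) = 33695 + 26418/18617 = 627326233/18617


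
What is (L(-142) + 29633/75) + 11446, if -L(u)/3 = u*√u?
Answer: 888083/75 + 426*I*√142 ≈ 11841.0 + 5076.4*I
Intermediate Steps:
L(u) = -3*u^(3/2) (L(u) = -3*u*√u = -3*u^(3/2))
(L(-142) + 29633/75) + 11446 = (-(-426)*I*√142 + 29633/75) + 11446 = (-(-426)*I*√142 + 29633*(1/75)) + 11446 = (426*I*√142 + 29633/75) + 11446 = (29633/75 + 426*I*√142) + 11446 = 888083/75 + 426*I*√142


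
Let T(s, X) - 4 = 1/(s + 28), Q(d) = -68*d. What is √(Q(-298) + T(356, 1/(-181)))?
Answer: √46697478/48 ≈ 142.37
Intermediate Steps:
T(s, X) = 4 + 1/(28 + s) (T(s, X) = 4 + 1/(s + 28) = 4 + 1/(28 + s))
√(Q(-298) + T(356, 1/(-181))) = √(-68*(-298) + (113 + 4*356)/(28 + 356)) = √(20264 + (113 + 1424)/384) = √(20264 + (1/384)*1537) = √(20264 + 1537/384) = √(7782913/384) = √46697478/48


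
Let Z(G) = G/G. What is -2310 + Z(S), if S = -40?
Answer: -2309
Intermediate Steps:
Z(G) = 1
-2310 + Z(S) = -2310 + 1 = -2309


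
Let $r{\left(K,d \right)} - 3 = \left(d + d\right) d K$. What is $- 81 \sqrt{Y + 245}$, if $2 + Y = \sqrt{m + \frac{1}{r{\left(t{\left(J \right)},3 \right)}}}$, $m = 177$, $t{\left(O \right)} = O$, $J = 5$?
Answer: $- \frac{27 \sqrt{2101707 + 93 \sqrt{1530966}}}{31} \approx -1296.8$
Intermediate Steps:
$r{\left(K,d \right)} = 3 + 2 K d^{2}$ ($r{\left(K,d \right)} = 3 + \left(d + d\right) d K = 3 + 2 d d K = 3 + 2 d^{2} K = 3 + 2 K d^{2}$)
$Y = -2 + \frac{\sqrt{1530966}}{93}$ ($Y = -2 + \sqrt{177 + \frac{1}{3 + 2 \cdot 5 \cdot 3^{2}}} = -2 + \sqrt{177 + \frac{1}{3 + 2 \cdot 5 \cdot 9}} = -2 + \sqrt{177 + \frac{1}{3 + 90}} = -2 + \sqrt{177 + \frac{1}{93}} = -2 + \sqrt{\frac{16462}{93}} = -2 + \frac{\sqrt{1530966}}{93} \approx 11.305$)
$- 81 \sqrt{Y + 245} = - 81 \sqrt{\left(-2 + \frac{\sqrt{1530966}}{93}\right) + 245} = - 81 \sqrt{243 + \frac{\sqrt{1530966}}{93}}$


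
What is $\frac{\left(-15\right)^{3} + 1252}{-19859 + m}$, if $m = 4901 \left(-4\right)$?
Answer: $\frac{2123}{39463} \approx 0.053797$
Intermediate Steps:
$m = -19604$
$\frac{\left(-15\right)^{3} + 1252}{-19859 + m} = \frac{\left(-15\right)^{3} + 1252}{-19859 - 19604} = \frac{-3375 + 1252}{-39463} = \left(-2123\right) \left(- \frac{1}{39463}\right) = \frac{2123}{39463}$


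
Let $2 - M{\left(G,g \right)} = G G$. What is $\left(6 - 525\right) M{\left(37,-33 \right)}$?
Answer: $709473$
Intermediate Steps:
$M{\left(G,g \right)} = 2 - G^{2}$ ($M{\left(G,g \right)} = 2 - G G = 2 - G^{2}$)
$\left(6 - 525\right) M{\left(37,-33 \right)} = \left(6 - 525\right) \left(2 - 37^{2}\right) = - 519 \left(2 - 1369\right) = \left(-519\right) \left(-1367\right) = 709473$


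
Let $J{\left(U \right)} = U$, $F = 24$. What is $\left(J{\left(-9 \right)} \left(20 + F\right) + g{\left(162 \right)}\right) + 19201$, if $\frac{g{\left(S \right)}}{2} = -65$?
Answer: $18675$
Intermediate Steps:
$g{\left(S \right)} = -130$ ($g{\left(S \right)} = 2 \left(-65\right) = -130$)
$\left(J{\left(-9 \right)} \left(20 + F\right) + g{\left(162 \right)}\right) + 19201 = \left(- 9 \left(20 + 24\right) - 130\right) + 19201 = \left(\left(-9\right) 44 - 130\right) + 19201 = \left(-396 - 130\right) + 19201 = -526 + 19201 = 18675$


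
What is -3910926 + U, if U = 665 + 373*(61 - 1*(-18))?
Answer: -3880794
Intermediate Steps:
U = 30132 (U = 665 + 373*(61 + 18) = 665 + 373*79 = 665 + 29467 = 30132)
-3910926 + U = -3910926 + 30132 = -3880794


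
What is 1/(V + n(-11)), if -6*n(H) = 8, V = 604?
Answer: 3/1808 ≈ 0.0016593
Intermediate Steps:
n(H) = -4/3 (n(H) = -⅙*8 = -4/3)
1/(V + n(-11)) = 1/(604 - 4/3) = 1/(1808/3) = 3/1808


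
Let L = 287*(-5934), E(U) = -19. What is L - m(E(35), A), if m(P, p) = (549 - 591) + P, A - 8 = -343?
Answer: -1702997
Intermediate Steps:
A = -335 (A = 8 - 343 = -335)
m(P, p) = -42 + P
L = -1703058
L - m(E(35), A) = -1703058 - (-42 - 19) = -1703058 - 1*(-61) = -1703058 + 61 = -1702997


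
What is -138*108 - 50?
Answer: -14954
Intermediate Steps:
-138*108 - 50 = -14904 - 50 = -14954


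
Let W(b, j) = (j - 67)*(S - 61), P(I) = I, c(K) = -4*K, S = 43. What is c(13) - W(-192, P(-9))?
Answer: -1420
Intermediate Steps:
W(b, j) = 1206 - 18*j (W(b, j) = (j - 67)*(43 - 61) = (-67 + j)*(-18) = 1206 - 18*j)
c(13) - W(-192, P(-9)) = -4*13 - (1206 - 18*(-9)) = -52 - (1206 + 162) = -52 - 1*1368 = -52 - 1368 = -1420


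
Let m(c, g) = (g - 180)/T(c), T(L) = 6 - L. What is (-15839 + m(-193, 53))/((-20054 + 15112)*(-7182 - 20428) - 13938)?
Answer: -1576044/13575250859 ≈ -0.00011610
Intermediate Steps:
m(c, g) = (-180 + g)/(6 - c) (m(c, g) = (g - 180)/(6 - c) = (-180 + g)/(6 - c))
(-15839 + m(-193, 53))/((-20054 + 15112)*(-7182 - 20428) - 13938) = (-15839 + (180 - 1*53)/(-6 - 193))/((-20054 + 15112)*(-7182 - 20428) - 13938) = (-15839 + (180 - 53)/(-199))/(-4942*(-27610) - 13938) = (-15839 - 1/199*127)/(136448620 - 13938) = (-15839 - 127/199)/136434682 = -3152088/199*1/136434682 = -1576044/13575250859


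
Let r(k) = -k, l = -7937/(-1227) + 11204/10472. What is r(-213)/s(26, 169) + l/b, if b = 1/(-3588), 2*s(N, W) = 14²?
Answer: -202719165317/7495334 ≈ -27046.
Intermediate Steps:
s(N, W) = 98 (s(N, W) = (½)*14² = (½)*196 = 98)
b = -1/3588 ≈ -0.00027871
l = 24215893/3212286 (l = -7937*(-1/1227) + 11204*(1/10472) = 7937/1227 + 2801/2618 = 24215893/3212286 ≈ 7.5385)
r(-213)/s(26, 169) + l/b = -1*(-213)/98 + 24215893/(3212286*(-1/3588)) = 213*(1/98) + (24215893/3212286)*(-3588) = 213/98 - 14481104014/535381 = -202719165317/7495334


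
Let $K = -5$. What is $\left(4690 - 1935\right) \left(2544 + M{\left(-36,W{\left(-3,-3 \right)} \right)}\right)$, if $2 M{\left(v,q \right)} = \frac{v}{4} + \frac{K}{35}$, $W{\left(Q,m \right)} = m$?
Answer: $\frac{48972880}{7} \approx 6.9961 \cdot 10^{6}$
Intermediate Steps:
$M{\left(v,q \right)} = - \frac{1}{14} + \frac{v}{8}$ ($M{\left(v,q \right)} = \frac{\frac{v}{4} - \frac{5}{35}}{2} = \frac{v \frac{1}{4} - \frac{1}{7}}{2} = \frac{\frac{v}{4} - \frac{1}{7}}{2} = \frac{- \frac{1}{7} + \frac{v}{4}}{2} = - \frac{1}{14} + \frac{v}{8}$)
$\left(4690 - 1935\right) \left(2544 + M{\left(-36,W{\left(-3,-3 \right)} \right)}\right) = \left(4690 - 1935\right) \left(2544 + \left(- \frac{1}{14} + \frac{1}{8} \left(-36\right)\right)\right) = 2755 \left(2544 - \frac{32}{7}\right) = 2755 \cdot \frac{17776}{7} = \frac{48972880}{7}$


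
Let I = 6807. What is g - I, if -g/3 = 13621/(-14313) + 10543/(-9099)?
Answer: -98408692355/14470443 ≈ -6800.7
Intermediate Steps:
g = 91613146/14470443 (g = -3*(13621/(-14313) + 10543/(-9099)) = -3*(13621*(-1/14313) + 10543*(-1/9099)) = -3*(-13621/14313 - 10543/9099) = -3*(-91613146/43411329) = 91613146/14470443 ≈ 6.3311)
g - I = 91613146/14470443 - 1*6807 = 91613146/14470443 - 6807 = -98408692355/14470443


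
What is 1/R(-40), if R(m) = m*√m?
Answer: I*√10/800 ≈ 0.0039528*I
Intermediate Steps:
R(m) = m^(3/2)
1/R(-40) = 1/((-40)^(3/2)) = 1/(-80*I*√10) = I*√10/800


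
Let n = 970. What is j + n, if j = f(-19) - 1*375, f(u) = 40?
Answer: 635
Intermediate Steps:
j = -335 (j = 40 - 1*375 = 40 - 375 = -335)
j + n = -335 + 970 = 635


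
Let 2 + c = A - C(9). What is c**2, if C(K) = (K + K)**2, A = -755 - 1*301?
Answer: 1909924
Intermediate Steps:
A = -1056 (A = -755 - 301 = -1056)
C(K) = 4*K**2 (C(K) = (2*K)**2 = 4*K**2)
c = -1382 (c = -2 + (-1056 - 4*9**2) = -2 + (-1056 - 4*81) = -2 + (-1056 - 1*324) = -2 + (-1056 - 324) = -2 - 1380 = -1382)
c**2 = (-1382)**2 = 1909924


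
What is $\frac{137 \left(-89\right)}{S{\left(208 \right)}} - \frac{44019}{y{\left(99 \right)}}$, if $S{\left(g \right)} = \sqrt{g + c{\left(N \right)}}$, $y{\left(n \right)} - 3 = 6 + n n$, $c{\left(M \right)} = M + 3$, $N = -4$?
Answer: $- \frac{4891}{1090} - \frac{12193 \sqrt{23}}{69} \approx -851.96$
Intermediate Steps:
$c{\left(M \right)} = 3 + M$
$y{\left(n \right)} = 9 + n^{2}$ ($y{\left(n \right)} = 3 + \left(6 + n n\right) = 3 + \left(6 + n^{2}\right) = 9 + n^{2}$)
$S{\left(g \right)} = \sqrt{-1 + g}$ ($S{\left(g \right)} = \sqrt{g + \left(3 - 4\right)} = \sqrt{g - 1} = \sqrt{-1 + g}$)
$\frac{137 \left(-89\right)}{S{\left(208 \right)}} - \frac{44019}{y{\left(99 \right)}} = \frac{137 \left(-89\right)}{\sqrt{-1 + 208}} - \frac{44019}{9 + 99^{2}} = - \frac{12193}{\sqrt{207}} - \frac{44019}{9 + 9801} = - \frac{12193}{3 \sqrt{23}} - \frac{44019}{9810} = - 12193 \frac{\sqrt{23}}{69} - \frac{4891}{1090} = - \frac{12193 \sqrt{23}}{69} - \frac{4891}{1090} = - \frac{4891}{1090} - \frac{12193 \sqrt{23}}{69}$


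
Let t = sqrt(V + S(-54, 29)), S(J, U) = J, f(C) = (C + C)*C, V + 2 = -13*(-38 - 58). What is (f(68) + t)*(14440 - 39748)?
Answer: -234048384 - 50616*sqrt(298) ≈ -2.3492e+8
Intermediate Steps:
V = 1246 (V = -2 - 13*(-38 - 58) = -2 - 13*(-96) = -2 + 1248 = 1246)
f(C) = 2*C**2 (f(C) = (2*C)*C = 2*C**2)
t = 2*sqrt(298) (t = sqrt(1246 - 54) = sqrt(1192) = 2*sqrt(298) ≈ 34.525)
(f(68) + t)*(14440 - 39748) = (2*68**2 + 2*sqrt(298))*(14440 - 39748) = (2*4624 + 2*sqrt(298))*(-25308) = (9248 + 2*sqrt(298))*(-25308) = -234048384 - 50616*sqrt(298)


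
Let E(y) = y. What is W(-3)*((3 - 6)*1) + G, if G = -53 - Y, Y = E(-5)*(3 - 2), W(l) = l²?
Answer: -75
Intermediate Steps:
Y = -5 (Y = -5*(3 - 2) = -5*1 = -5)
G = -48 (G = -53 - 1*(-5) = -53 + 5 = -48)
W(-3)*((3 - 6)*1) + G = (-3)²*((3 - 6)*1) - 48 = 9*(-3*1) - 48 = 9*(-3) - 48 = -27 - 48 = -75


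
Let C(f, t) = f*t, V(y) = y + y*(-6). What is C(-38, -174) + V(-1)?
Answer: 6617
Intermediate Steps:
V(y) = -5*y (V(y) = y - 6*y = -5*y)
C(-38, -174) + V(-1) = -38*(-174) - 5*(-1) = 6612 + 5 = 6617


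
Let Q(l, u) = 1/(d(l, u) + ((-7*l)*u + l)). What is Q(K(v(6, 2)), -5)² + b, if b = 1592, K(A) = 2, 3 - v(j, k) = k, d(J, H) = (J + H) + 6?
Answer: 8955001/5625 ≈ 1592.0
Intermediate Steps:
d(J, H) = 6 + H + J (d(J, H) = (H + J) + 6 = 6 + H + J)
v(j, k) = 3 - k
Q(l, u) = 1/(6 + u + 2*l - 7*l*u) (Q(l, u) = 1/((6 + u + l) + ((-7*l)*u + l)) = 1/((6 + l + u) + (-7*l*u + l)) = 1/((6 + l + u) + (l - 7*l*u)) = 1/(6 + u + 2*l - 7*l*u))
Q(K(v(6, 2)), -5)² + b = (1/(6 - 5 + 2*2 - 7*2*(-5)))² + 1592 = (1/(6 - 5 + 4 + 70))² + 1592 = (1/75)² + 1592 = 1/5625 + 1592 = 8955001/5625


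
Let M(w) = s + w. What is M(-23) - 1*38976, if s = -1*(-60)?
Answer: -38939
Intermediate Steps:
s = 60
M(w) = 60 + w
M(-23) - 1*38976 = (60 - 23) - 1*38976 = 37 - 38976 = -38939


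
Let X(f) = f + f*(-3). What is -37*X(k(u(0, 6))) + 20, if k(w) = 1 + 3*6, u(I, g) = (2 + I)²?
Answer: 1426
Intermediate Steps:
k(w) = 19 (k(w) = 1 + 18 = 19)
X(f) = -2*f (X(f) = f - 3*f = -2*f)
-37*X(k(u(0, 6))) + 20 = -(-74)*19 + 20 = -37*(-38) + 20 = 1406 + 20 = 1426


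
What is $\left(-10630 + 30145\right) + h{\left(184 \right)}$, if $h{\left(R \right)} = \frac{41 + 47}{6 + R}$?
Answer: $\frac{1853969}{95} \approx 19515.0$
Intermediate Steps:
$h{\left(R \right)} = \frac{88}{6 + R}$
$\left(-10630 + 30145\right) + h{\left(184 \right)} = \left(-10630 + 30145\right) + \frac{88}{6 + 184} = 19515 + \frac{88}{190} = 19515 + 88 \cdot \frac{1}{190} = 19515 + \frac{44}{95} = \frac{1853969}{95}$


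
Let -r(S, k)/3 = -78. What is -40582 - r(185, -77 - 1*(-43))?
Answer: -40816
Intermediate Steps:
r(S, k) = 234 (r(S, k) = -3*(-78) = 234)
-40582 - r(185, -77 - 1*(-43)) = -40582 - 1*234 = -40582 - 234 = -40816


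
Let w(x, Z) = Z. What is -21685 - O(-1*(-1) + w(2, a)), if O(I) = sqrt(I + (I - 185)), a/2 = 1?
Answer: -21685 - I*sqrt(179) ≈ -21685.0 - 13.379*I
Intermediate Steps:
a = 2 (a = 2*1 = 2)
O(I) = sqrt(-185 + 2*I) (O(I) = sqrt(I + (-185 + I)) = sqrt(-185 + 2*I))
-21685 - O(-1*(-1) + w(2, a)) = -21685 - sqrt(-185 + 2*(-1*(-1) + 2)) = -21685 - sqrt(-185 + 2*(1 + 2)) = -21685 - sqrt(-185 + 2*3) = -21685 - sqrt(-185 + 6) = -21685 - sqrt(-179) = -21685 - I*sqrt(179)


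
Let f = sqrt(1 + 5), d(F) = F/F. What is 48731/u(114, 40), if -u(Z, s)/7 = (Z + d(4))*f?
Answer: -48731*sqrt(6)/4830 ≈ -24.713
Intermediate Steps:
d(F) = 1
f = sqrt(6) ≈ 2.4495
u(Z, s) = -7*sqrt(6)*(1 + Z) (u(Z, s) = -7*(Z + 1)*sqrt(6) = -7*(1 + Z)*sqrt(6) = -7*sqrt(6)*(1 + Z))
48731/u(114, 40) = 48731/((7*sqrt(6)*(-1 - 1*114))) = 48731/((7*sqrt(6)*(-1 - 114))) = 48731/((7*sqrt(6)*(-115))) = 48731/((-805*sqrt(6))) = 48731*(-sqrt(6)/4830) = -48731*sqrt(6)/4830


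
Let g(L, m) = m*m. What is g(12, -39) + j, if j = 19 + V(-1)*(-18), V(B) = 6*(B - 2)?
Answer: 1864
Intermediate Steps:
g(L, m) = m**2
V(B) = -12 + 6*B (V(B) = 6*(-2 + B) = -12 + 6*B)
j = 343 (j = 19 + (-12 + 6*(-1))*(-18) = 19 + (-12 - 6)*(-18) = 19 - 18*(-18) = 19 + 324 = 343)
g(12, -39) + j = (-39)**2 + 343 = 1521 + 343 = 1864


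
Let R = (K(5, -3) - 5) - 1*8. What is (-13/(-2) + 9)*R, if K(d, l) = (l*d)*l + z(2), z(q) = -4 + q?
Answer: 465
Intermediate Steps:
K(d, l) = -2 + d*l² (K(d, l) = (l*d)*l + (-4 + 2) = (d*l)*l - 2 = d*l² - 2 = -2 + d*l²)
R = 30 (R = ((-2 + 5*(-3)²) - 5) - 1*8 = ((-2 + 5*9) - 5) - 8 = ((-2 + 45) - 5) - 8 = (43 - 5) - 8 = 38 - 8 = 30)
(-13/(-2) + 9)*R = (-13/(-2) + 9)*30 = (-13*(-½) + 9)*30 = (13/2 + 9)*30 = (31/2)*30 = 465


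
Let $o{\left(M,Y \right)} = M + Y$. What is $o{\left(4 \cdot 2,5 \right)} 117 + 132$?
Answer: $1653$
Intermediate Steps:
$o{\left(4 \cdot 2,5 \right)} 117 + 132 = \left(4 \cdot 2 + 5\right) 117 + 132 = \left(8 + 5\right) 117 + 132 = 13 \cdot 117 + 132 = 1521 + 132 = 1653$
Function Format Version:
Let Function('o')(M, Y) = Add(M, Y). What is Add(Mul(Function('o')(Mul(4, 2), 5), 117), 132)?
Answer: 1653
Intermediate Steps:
Add(Mul(Function('o')(Mul(4, 2), 5), 117), 132) = Add(Mul(Add(Mul(4, 2), 5), 117), 132) = Add(Mul(Add(8, 5), 117), 132) = Add(Mul(13, 117), 132) = Add(1521, 132) = 1653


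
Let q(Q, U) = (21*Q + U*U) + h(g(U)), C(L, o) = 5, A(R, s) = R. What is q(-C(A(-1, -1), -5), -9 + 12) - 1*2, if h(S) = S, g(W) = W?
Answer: -95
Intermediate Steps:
q(Q, U) = U + U² + 21*Q (q(Q, U) = (21*Q + U*U) + U = (21*Q + U²) + U = (U² + 21*Q) + U = U + U² + 21*Q)
q(-C(A(-1, -1), -5), -9 + 12) - 1*2 = ((-9 + 12) + (-9 + 12)² + 21*(-1*5)) - 1*2 = (3 + 3² + 21*(-5)) - 2 = (3 + 9 - 105) - 2 = -93 - 2 = -95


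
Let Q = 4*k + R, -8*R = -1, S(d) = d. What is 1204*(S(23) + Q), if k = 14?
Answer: 190533/2 ≈ 95267.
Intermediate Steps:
R = ⅛ (R = -⅛*(-1) = ⅛ ≈ 0.12500)
Q = 449/8 (Q = 4*14 + ⅛ = 56 + ⅛ = 449/8 ≈ 56.125)
1204*(S(23) + Q) = 1204*(23 + 449/8) = 1204*(633/8) = 190533/2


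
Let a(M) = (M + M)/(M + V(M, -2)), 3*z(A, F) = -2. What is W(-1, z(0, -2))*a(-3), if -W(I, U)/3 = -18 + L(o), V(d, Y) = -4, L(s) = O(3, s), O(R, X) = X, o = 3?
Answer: 270/7 ≈ 38.571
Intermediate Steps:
L(s) = s
z(A, F) = -⅔ (z(A, F) = (⅓)*(-2) = -⅔)
W(I, U) = 45 (W(I, U) = -3*(-18 + 3) = -3*(-15) = 45)
a(M) = 2*M/(-4 + M) (a(M) = (M + M)/(M - 4) = (2*M)/(-4 + M) = 2*M/(-4 + M))
W(-1, z(0, -2))*a(-3) = 45*(2*(-3)/(-4 - 3)) = 45*(2*(-3)/(-7)) = 45*(2*(-3)*(-⅐)) = 45*(6/7) = 270/7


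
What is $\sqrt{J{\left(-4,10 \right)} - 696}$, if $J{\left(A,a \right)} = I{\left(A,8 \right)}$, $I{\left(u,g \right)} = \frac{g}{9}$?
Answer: $\frac{4 i \sqrt{391}}{3} \approx 26.365 i$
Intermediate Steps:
$I{\left(u,g \right)} = \frac{g}{9}$ ($I{\left(u,g \right)} = g \frac{1}{9} = \frac{g}{9}$)
$J{\left(A,a \right)} = \frac{8}{9}$ ($J{\left(A,a \right)} = \frac{1}{9} \cdot 8 = \frac{8}{9}$)
$\sqrt{J{\left(-4,10 \right)} - 696} = \sqrt{\frac{8}{9} - 696} = \sqrt{- \frac{6256}{9}} = \frac{4 i \sqrt{391}}{3}$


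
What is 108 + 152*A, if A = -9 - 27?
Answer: -5364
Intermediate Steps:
A = -36
108 + 152*A = 108 + 152*(-36) = 108 - 5472 = -5364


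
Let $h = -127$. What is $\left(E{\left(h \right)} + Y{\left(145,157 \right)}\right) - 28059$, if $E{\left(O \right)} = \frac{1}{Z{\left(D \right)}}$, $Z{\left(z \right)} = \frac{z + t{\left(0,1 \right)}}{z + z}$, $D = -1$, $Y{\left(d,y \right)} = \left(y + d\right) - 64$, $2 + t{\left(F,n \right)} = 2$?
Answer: $-27819$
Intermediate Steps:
$t{\left(F,n \right)} = 0$ ($t{\left(F,n \right)} = -2 + 2 = 0$)
$Y{\left(d,y \right)} = -64 + d + y$ ($Y{\left(d,y \right)} = \left(d + y\right) - 64 = -64 + d + y$)
$Z{\left(z \right)} = \frac{1}{2}$ ($Z{\left(z \right)} = \frac{z + 0}{z + z} = \frac{z}{2 z} = z \frac{1}{2 z} = \frac{1}{2}$)
$E{\left(O \right)} = 2$ ($E{\left(O \right)} = \frac{1}{\frac{1}{2}} = 2$)
$\left(E{\left(h \right)} + Y{\left(145,157 \right)}\right) - 28059 = \left(2 + \left(-64 + 145 + 157\right)\right) - 28059 = \left(2 + 238\right) - 28059 = 240 - 28059 = -27819$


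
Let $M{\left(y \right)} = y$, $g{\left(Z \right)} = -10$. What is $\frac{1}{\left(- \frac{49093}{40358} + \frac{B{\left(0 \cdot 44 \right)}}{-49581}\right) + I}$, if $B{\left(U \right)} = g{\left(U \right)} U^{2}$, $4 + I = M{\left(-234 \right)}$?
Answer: $- \frac{40358}{9654297} \approx -0.0041803$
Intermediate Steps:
$I = -238$ ($I = -4 - 234 = -238$)
$B{\left(U \right)} = - 10 U^{2}$
$\frac{1}{\left(- \frac{49093}{40358} + \frac{B{\left(0 \cdot 44 \right)}}{-49581}\right) + I} = \frac{1}{\left(- \frac{49093}{40358} + \frac{\left(-10\right) \left(0 \cdot 44\right)^{2}}{-49581}\right) - 238} = \frac{1}{\left(\left(-49093\right) \frac{1}{40358} + - 10 \cdot 0^{2} \left(- \frac{1}{49581}\right)\right) - 238} = \frac{1}{\left(- \frac{49093}{40358} + \left(-10\right) 0 \left(- \frac{1}{49581}\right)\right) - 238} = \frac{1}{\left(- \frac{49093}{40358} + 0 \left(- \frac{1}{49581}\right)\right) - 238} = \frac{1}{\left(- \frac{49093}{40358} + 0\right) - 238} = \frac{1}{- \frac{49093}{40358} - 238} = \frac{1}{- \frac{9654297}{40358}} = - \frac{40358}{9654297}$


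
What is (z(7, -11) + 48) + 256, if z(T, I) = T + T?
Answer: 318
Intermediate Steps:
z(T, I) = 2*T
(z(7, -11) + 48) + 256 = (2*7 + 48) + 256 = (14 + 48) + 256 = 62 + 256 = 318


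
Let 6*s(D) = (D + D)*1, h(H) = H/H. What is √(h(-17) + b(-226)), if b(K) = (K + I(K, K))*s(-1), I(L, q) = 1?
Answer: 2*√19 ≈ 8.7178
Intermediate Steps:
h(H) = 1
s(D) = D/3 (s(D) = ((D + D)*1)/6 = ((2*D)*1)/6 = (2*D)/6 = D/3)
b(K) = -⅓ - K/3 (b(K) = (K + 1)*((⅓)*(-1)) = (1 + K)*(-⅓) = -⅓ - K/3)
√(h(-17) + b(-226)) = √(1 + (-⅓ - ⅓*(-226))) = √(1 + (-⅓ + 226/3)) = √(1 + 75) = √76 = 2*√19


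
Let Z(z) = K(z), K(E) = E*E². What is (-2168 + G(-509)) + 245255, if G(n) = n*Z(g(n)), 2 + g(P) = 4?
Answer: 239015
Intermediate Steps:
g(P) = 2 (g(P) = -2 + 4 = 2)
K(E) = E³
Z(z) = z³
G(n) = 8*n (G(n) = n*2³ = n*8 = 8*n)
(-2168 + G(-509)) + 245255 = (-2168 + 8*(-509)) + 245255 = (-2168 - 4072) + 245255 = -6240 + 245255 = 239015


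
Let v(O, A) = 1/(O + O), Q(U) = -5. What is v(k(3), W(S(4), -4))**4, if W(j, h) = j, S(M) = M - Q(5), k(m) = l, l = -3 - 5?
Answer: 1/65536 ≈ 1.5259e-5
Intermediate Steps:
l = -8
k(m) = -8
S(M) = 5 + M (S(M) = M - 1*(-5) = M + 5 = 5 + M)
v(O, A) = 1/(2*O)
v(k(3), W(S(4), -4))**4 = ((1/2)/(-8))**4 = ((1/2)*(-1/8))**4 = (-1/16)**4 = 1/65536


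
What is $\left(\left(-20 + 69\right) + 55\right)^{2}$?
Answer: $10816$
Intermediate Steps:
$\left(\left(-20 + 69\right) + 55\right)^{2} = \left(49 + 55\right)^{2} = 104^{2} = 10816$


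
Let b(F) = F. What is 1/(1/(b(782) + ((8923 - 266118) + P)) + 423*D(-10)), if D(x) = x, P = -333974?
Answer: -590387/2497337011 ≈ -0.00023641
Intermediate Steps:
1/(1/(b(782) + ((8923 - 266118) + P)) + 423*D(-10)) = 1/(1/(782 + ((8923 - 266118) - 333974)) + 423*(-10)) = 1/(1/(782 + (-257195 - 333974)) - 4230) = 1/(1/(782 - 591169) - 4230) = 1/(1/(-590387) - 4230) = 1/(-1/590387 - 4230) = 1/(-2497337011/590387) = -590387/2497337011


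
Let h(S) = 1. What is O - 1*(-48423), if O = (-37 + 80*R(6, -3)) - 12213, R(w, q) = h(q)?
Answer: 36253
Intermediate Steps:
R(w, q) = 1
O = -12170 (O = (-37 + 80*1) - 12213 = (-37 + 80) - 12213 = 43 - 12213 = -12170)
O - 1*(-48423) = -12170 - 1*(-48423) = -12170 + 48423 = 36253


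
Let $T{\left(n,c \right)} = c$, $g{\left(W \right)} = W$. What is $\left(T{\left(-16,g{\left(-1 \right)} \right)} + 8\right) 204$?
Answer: $1428$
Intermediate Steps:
$\left(T{\left(-16,g{\left(-1 \right)} \right)} + 8\right) 204 = \left(-1 + 8\right) 204 = 7 \cdot 204 = 1428$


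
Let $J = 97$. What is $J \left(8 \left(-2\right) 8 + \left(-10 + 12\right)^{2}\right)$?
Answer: $-12028$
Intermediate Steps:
$J \left(8 \left(-2\right) 8 + \left(-10 + 12\right)^{2}\right) = 97 \left(8 \left(-2\right) 8 + \left(-10 + 12\right)^{2}\right) = 97 \left(\left(-16\right) 8 + 2^{2}\right) = 97 \left(-128 + 4\right) = 97 \left(-124\right) = -12028$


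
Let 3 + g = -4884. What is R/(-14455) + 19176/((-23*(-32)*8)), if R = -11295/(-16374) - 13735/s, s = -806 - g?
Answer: 77181095764567/23697145573024 ≈ 3.2570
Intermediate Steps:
g = -4887 (g = -3 - 4884 = -4887)
s = 4081 (s = -806 - 1*(-4887) = -806 + 4887 = 4081)
R = -59600665/22274098 (R = -11295/(-16374) - 13735/4081 = -11295*(-1/16374) - 13735*1/4081 = 3765/5458 - 13735/4081 = -59600665/22274098 ≈ -2.6758)
R/(-14455) + 19176/((-23*(-32)*8)) = -59600665/22274098/(-14455) + 19176/((-23*(-32)*8)) = -59600665/22274098*(-1/14455) + 19176/((736*8)) = 11920133/64394417318 + 19176/5888 = 11920133/64394417318 + 19176*(1/5888) = 11920133/64394417318 + 2397/736 = 77181095764567/23697145573024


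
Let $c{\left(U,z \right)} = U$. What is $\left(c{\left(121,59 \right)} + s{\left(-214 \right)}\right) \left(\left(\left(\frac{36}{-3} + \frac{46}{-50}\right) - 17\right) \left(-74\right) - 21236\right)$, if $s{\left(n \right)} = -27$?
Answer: $- \frac{44701512}{25} \approx -1.7881 \cdot 10^{6}$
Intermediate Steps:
$\left(c{\left(121,59 \right)} + s{\left(-214 \right)}\right) \left(\left(\left(\frac{36}{-3} + \frac{46}{-50}\right) - 17\right) \left(-74\right) - 21236\right) = \left(121 - 27\right) \left(\left(\left(\frac{36}{-3} + \frac{46}{-50}\right) - 17\right) \left(-74\right) - 21236\right) = 94 \left(\left(\left(36 \left(- \frac{1}{3}\right) + 46 \left(- \frac{1}{50}\right)\right) - 17\right) \left(-74\right) - 21236\right) = 94 \left(\left(\left(-12 - \frac{23}{25}\right) - 17\right) \left(-74\right) - 21236\right) = 94 \left(\left(- \frac{323}{25} - 17\right) \left(-74\right) - 21236\right) = 94 \left(\left(- \frac{748}{25}\right) \left(-74\right) - 21236\right) = 94 \left(\frac{55352}{25} - 21236\right) = 94 \left(- \frac{475548}{25}\right) = - \frac{44701512}{25}$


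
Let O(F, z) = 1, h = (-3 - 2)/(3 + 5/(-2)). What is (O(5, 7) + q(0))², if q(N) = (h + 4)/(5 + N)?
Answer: 1/25 ≈ 0.040000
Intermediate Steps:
h = -10 (h = -5/(3 + 5*(-½)) = -5/(3 - 5/2) = -5/½ = -5*2 = -10)
q(N) = -6/(5 + N) (q(N) = (-10 + 4)/(5 + N) = -6/(5 + N))
(O(5, 7) + q(0))² = (1 - 6/(5 + 0))² = (1 - 6/5)² = (-⅕)² = 1/25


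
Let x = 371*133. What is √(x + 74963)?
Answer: √124306 ≈ 352.57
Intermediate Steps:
x = 49343
√(x + 74963) = √(49343 + 74963) = √124306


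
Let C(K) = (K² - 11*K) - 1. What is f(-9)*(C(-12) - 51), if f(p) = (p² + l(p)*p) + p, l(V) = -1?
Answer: 18144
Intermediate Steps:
C(K) = -1 + K² - 11*K
f(p) = p² (f(p) = (p² - p) + p = p²)
f(-9)*(C(-12) - 51) = (-9)²*((-1 + (-12)² - 11*(-12)) - 51) = 81*((-1 + 144 + 132) - 51) = 81*(275 - 51) = 81*224 = 18144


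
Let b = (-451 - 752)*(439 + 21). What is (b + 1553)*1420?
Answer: -783594340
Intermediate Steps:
b = -553380 (b = -1203*460 = -553380)
(b + 1553)*1420 = (-553380 + 1553)*1420 = -551827*1420 = -783594340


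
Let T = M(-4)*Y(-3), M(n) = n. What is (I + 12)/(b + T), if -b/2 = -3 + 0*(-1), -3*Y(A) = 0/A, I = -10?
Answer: ⅓ ≈ 0.33333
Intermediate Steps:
Y(A) = 0 (Y(A) = -0/A = -⅓*0 = 0)
T = 0 (T = -4*0 = 0)
b = 6 (b = -2*(-3 + 0*(-1)) = -2*(-3 + 0) = -2*(-3) = 6)
(I + 12)/(b + T) = (-10 + 12)/(6 + 0) = 2/6 = (⅙)*2 = ⅓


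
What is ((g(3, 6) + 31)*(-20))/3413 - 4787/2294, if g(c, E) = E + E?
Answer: -18310871/7829422 ≈ -2.3387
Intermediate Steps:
g(c, E) = 2*E
((g(3, 6) + 31)*(-20))/3413 - 4787/2294 = ((2*6 + 31)*(-20))/3413 - 4787/2294 = ((12 + 31)*(-20))*(1/3413) - 4787*1/2294 = (43*(-20))*(1/3413) - 4787/2294 = -860*1/3413 - 4787/2294 = -860/3413 - 4787/2294 = -18310871/7829422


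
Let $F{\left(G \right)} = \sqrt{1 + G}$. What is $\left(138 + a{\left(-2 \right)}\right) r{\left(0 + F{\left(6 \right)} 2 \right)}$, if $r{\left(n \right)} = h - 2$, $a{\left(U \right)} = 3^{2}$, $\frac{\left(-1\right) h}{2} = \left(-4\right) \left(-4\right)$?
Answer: $-4998$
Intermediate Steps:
$h = -32$ ($h = - 2 \left(\left(-4\right) \left(-4\right)\right) = \left(-2\right) 16 = -32$)
$a{\left(U \right)} = 9$
$r{\left(n \right)} = -34$ ($r{\left(n \right)} = -32 - 2 = -34$)
$\left(138 + a{\left(-2 \right)}\right) r{\left(0 + F{\left(6 \right)} 2 \right)} = \left(138 + 9\right) \left(-34\right) = 147 \left(-34\right) = -4998$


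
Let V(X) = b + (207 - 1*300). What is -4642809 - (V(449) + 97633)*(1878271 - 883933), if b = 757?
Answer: -97745085195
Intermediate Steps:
V(X) = 664 (V(X) = 757 + (207 - 1*300) = 757 + (207 - 300) = 757 - 93 = 664)
-4642809 - (V(449) + 97633)*(1878271 - 883933) = -4642809 - (664 + 97633)*(1878271 - 883933) = -4642809 - 98297*994338 = -4642809 - 1*97740442386 = -4642809 - 97740442386 = -97745085195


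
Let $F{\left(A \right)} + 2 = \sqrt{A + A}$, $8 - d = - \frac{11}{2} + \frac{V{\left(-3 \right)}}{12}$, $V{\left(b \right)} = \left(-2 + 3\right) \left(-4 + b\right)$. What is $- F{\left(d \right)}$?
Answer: $2 - \frac{13 \sqrt{6}}{6} \approx -3.3072$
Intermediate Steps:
$V{\left(b \right)} = -4 + b$ ($V{\left(b \right)} = 1 \left(-4 + b\right) = -4 + b$)
$d = \frac{169}{12}$ ($d = 8 - \left(- \frac{11}{2} + \frac{-4 - 3}{12}\right) = 8 - \left(\left(-11\right) \frac{1}{2} - \frac{7}{12}\right) = 8 - \left(- \frac{11}{2} - \frac{7}{12}\right) = 8 - - \frac{73}{12} = 8 + \frac{73}{12} = \frac{169}{12} \approx 14.083$)
$F{\left(A \right)} = -2 + \sqrt{2} \sqrt{A}$ ($F{\left(A \right)} = -2 + \sqrt{A + A} = -2 + \sqrt{2 A} = -2 + \sqrt{2} \sqrt{A}$)
$- F{\left(d \right)} = - (-2 + \sqrt{2} \sqrt{\frac{169}{12}}) = - (-2 + \sqrt{2} \frac{13 \sqrt{3}}{6}) = - (-2 + \frac{13 \sqrt{6}}{6}) = 2 - \frac{13 \sqrt{6}}{6}$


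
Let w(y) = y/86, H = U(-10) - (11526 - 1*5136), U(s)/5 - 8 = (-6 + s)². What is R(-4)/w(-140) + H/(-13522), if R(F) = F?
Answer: 670171/236635 ≈ 2.8321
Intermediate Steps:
U(s) = 40 + 5*(-6 + s)²
H = -5070 (H = (40 + 5*(-6 - 10)²) - (11526 - 1*5136) = (40 + 5*(-16)²) - (11526 - 5136) = (40 + 5*256) - 1*6390 = (40 + 1280) - 6390 = 1320 - 6390 = -5070)
w(y) = y/86 (w(y) = y*(1/86) = y/86)
R(-4)/w(-140) + H/(-13522) = -4/((1/86)*(-140)) - 5070/(-13522) = -4/(-70/43) - 5070*(-1/13522) = -4*(-43/70) + 2535/6761 = 86/35 + 2535/6761 = 670171/236635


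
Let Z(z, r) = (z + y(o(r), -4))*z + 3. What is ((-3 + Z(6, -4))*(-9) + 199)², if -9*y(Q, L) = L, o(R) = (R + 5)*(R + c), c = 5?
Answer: 22201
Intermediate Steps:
o(R) = (5 + R)² (o(R) = (R + 5)*(R + 5) = (5 + R)*(5 + R) = (5 + R)²)
y(Q, L) = -L/9
Z(z, r) = 3 + z*(4/9 + z) (Z(z, r) = (z - ⅑*(-4))*z + 3 = (z + 4/9)*z + 3 = (4/9 + z)*z + 3 = z*(4/9 + z) + 3 = 3 + z*(4/9 + z))
((-3 + Z(6, -4))*(-9) + 199)² = ((-3 + (3 + 6² + (4/9)*6))*(-9) + 199)² = ((-3 + (3 + 36 + 8/3))*(-9) + 199)² = ((-3 + 125/3)*(-9) + 199)² = ((116/3)*(-9) + 199)² = (-348 + 199)² = (-149)² = 22201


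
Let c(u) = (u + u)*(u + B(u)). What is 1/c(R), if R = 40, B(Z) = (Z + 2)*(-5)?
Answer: -1/13600 ≈ -7.3529e-5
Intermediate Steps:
B(Z) = -10 - 5*Z (B(Z) = (2 + Z)*(-5) = -10 - 5*Z)
c(u) = 2*u*(-10 - 4*u) (c(u) = (u + u)*(u + (-10 - 5*u)) = (2*u)*(-10 - 4*u) = 2*u*(-10 - 4*u))
1/c(R) = 1/(-4*40*(5 + 2*40)) = 1/(-4*40*(5 + 80)) = 1/(-4*40*85) = 1/(-13600) = -1/13600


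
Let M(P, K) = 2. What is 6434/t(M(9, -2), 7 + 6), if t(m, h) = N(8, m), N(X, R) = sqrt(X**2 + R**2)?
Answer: 3217*sqrt(17)/17 ≈ 780.24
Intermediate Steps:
N(X, R) = sqrt(R**2 + X**2)
t(m, h) = sqrt(64 + m**2) (t(m, h) = sqrt(m**2 + 8**2) = sqrt(m**2 + 64) = sqrt(64 + m**2))
6434/t(M(9, -2), 7 + 6) = 6434/(sqrt(64 + 2**2)) = 6434/(sqrt(64 + 4)) = 6434/(sqrt(68)) = 6434/((2*sqrt(17))) = 6434*(sqrt(17)/34) = 3217*sqrt(17)/17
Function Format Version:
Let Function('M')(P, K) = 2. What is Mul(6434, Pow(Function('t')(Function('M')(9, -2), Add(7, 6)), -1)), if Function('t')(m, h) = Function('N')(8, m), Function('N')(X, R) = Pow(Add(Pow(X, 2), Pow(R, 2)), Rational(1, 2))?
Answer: Mul(Rational(3217, 17), Pow(17, Rational(1, 2))) ≈ 780.24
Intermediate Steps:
Function('N')(X, R) = Pow(Add(Pow(R, 2), Pow(X, 2)), Rational(1, 2))
Function('t')(m, h) = Pow(Add(64, Pow(m, 2)), Rational(1, 2)) (Function('t')(m, h) = Pow(Add(Pow(m, 2), Pow(8, 2)), Rational(1, 2)) = Pow(Add(Pow(m, 2), 64), Rational(1, 2)) = Pow(Add(64, Pow(m, 2)), Rational(1, 2)))
Mul(6434, Pow(Function('t')(Function('M')(9, -2), Add(7, 6)), -1)) = Mul(6434, Pow(Pow(Add(64, Pow(2, 2)), Rational(1, 2)), -1)) = Mul(6434, Pow(Pow(Add(64, 4), Rational(1, 2)), -1)) = Mul(6434, Pow(Pow(68, Rational(1, 2)), -1)) = Mul(6434, Pow(Mul(2, Pow(17, Rational(1, 2))), -1)) = Mul(6434, Mul(Rational(1, 34), Pow(17, Rational(1, 2)))) = Mul(Rational(3217, 17), Pow(17, Rational(1, 2)))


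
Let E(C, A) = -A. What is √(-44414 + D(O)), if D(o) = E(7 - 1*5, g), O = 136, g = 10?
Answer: 6*I*√1234 ≈ 210.77*I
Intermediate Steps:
D(o) = -10 (D(o) = -1*10 = -10)
√(-44414 + D(O)) = √(-44414 - 10) = √(-44424) = 6*I*√1234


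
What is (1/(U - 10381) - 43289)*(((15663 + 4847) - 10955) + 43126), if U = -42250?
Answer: -120025406548160/52631 ≈ -2.2805e+9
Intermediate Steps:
(1/(U - 10381) - 43289)*(((15663 + 4847) - 10955) + 43126) = (1/(-42250 - 10381) - 43289)*(((15663 + 4847) - 10955) + 43126) = (1/(-52631) - 43289)*((20510 - 10955) + 43126) = (-1/52631 - 43289)*(9555 + 43126) = -2278343360/52631*52681 = -120025406548160/52631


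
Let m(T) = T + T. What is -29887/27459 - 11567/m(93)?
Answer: -107725745/1702458 ≈ -63.277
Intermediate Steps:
m(T) = 2*T
-29887/27459 - 11567/m(93) = -29887/27459 - 11567/(2*93) = -29887*1/27459 - 11567/186 = -29887/27459 - 11567*1/186 = -29887/27459 - 11567/186 = -107725745/1702458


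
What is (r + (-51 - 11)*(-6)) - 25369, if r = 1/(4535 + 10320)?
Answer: -371330434/14855 ≈ -24997.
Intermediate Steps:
r = 1/14855 ≈ 6.7317e-5
(r + (-51 - 11)*(-6)) - 25369 = (1/14855 + (-51 - 11)*(-6)) - 25369 = (1/14855 - 62*(-6)) - 25369 = (1/14855 + 372) - 25369 = 5526061/14855 - 25369 = -371330434/14855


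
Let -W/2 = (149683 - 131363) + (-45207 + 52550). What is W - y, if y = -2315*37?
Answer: 34329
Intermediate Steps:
y = -85655
W = -51326 (W = -2*((149683 - 131363) + (-45207 + 52550)) = -2*(18320 + 7343) = -2*25663 = -51326)
W - y = -51326 - 1*(-85655) = -51326 + 85655 = 34329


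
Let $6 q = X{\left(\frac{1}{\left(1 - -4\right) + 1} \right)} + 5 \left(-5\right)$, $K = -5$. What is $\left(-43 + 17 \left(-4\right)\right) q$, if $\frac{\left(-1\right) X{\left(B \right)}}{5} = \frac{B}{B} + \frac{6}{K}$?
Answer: $444$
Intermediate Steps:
$X{\left(B \right)} = 1$ ($X{\left(B \right)} = - 5 \left(\frac{B}{B} + \frac{6}{-5}\right) = - 5 \left(1 + 6 \left(- \frac{1}{5}\right)\right) = - 5 \left(1 - \frac{6}{5}\right) = \left(-5\right) \left(- \frac{1}{5}\right) = 1$)
$q = -4$ ($q = \frac{1 + 5 \left(-5\right)}{6} = \frac{1 - 25}{6} = \frac{1}{6} \left(-24\right) = -4$)
$\left(-43 + 17 \left(-4\right)\right) q = \left(-43 + 17 \left(-4\right)\right) \left(-4\right) = \left(-43 - 68\right) \left(-4\right) = \left(-111\right) \left(-4\right) = 444$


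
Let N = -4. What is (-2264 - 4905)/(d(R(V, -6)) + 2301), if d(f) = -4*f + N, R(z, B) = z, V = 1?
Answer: -7169/2293 ≈ -3.1265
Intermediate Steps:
d(f) = -4 - 4*f (d(f) = -4*f - 4 = -4 - 4*f)
(-2264 - 4905)/(d(R(V, -6)) + 2301) = (-2264 - 4905)/((-4 - 4*1) + 2301) = -7169/((-4 - 4) + 2301) = -7169/(-8 + 2301) = -7169/2293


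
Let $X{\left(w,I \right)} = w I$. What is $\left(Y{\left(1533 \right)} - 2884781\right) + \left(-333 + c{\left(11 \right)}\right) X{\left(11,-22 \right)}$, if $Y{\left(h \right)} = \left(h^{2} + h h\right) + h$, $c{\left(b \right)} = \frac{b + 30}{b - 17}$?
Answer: $\frac{5697509}{3} \approx 1.8992 \cdot 10^{6}$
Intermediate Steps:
$X{\left(w,I \right)} = I w$
$c{\left(b \right)} = \frac{30 + b}{-17 + b}$
$Y{\left(h \right)} = h + 2 h^{2}$ ($Y{\left(h \right)} = \left(h^{2} + h^{2}\right) + h = 2 h^{2} + h = h + 2 h^{2}$)
$\left(Y{\left(1533 \right)} - 2884781\right) + \left(-333 + c{\left(11 \right)}\right) X{\left(11,-22 \right)} = \left(1533 \left(1 + 2 \cdot 1533\right) - 2884781\right) + \left(-333 + \frac{30 + 11}{-17 + 11}\right) \left(\left(-22\right) 11\right) = \left(1533 \left(1 + 3066\right) - 2884781\right) + \left(-333 + \frac{1}{-6} \cdot 41\right) \left(-242\right) = \left(1533 \cdot 3067 - 2884781\right) + \left(-333 - \frac{41}{6}\right) \left(-242\right) = \left(4701711 - 2884781\right) + \left(-333 - \frac{41}{6}\right) \left(-242\right) = 1816930 - - \frac{246719}{3} = 1816930 + \frac{246719}{3} = \frac{5697509}{3}$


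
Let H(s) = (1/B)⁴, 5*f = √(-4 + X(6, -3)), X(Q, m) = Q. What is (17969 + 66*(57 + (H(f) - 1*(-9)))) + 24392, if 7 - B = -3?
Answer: 233585033/5000 ≈ 46717.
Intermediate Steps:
B = 10 (B = 7 - 1*(-3) = 7 + 3 = 10)
f = √2/5 (f = √(-4 + 6)/5 = √2/5 ≈ 0.28284)
H(s) = 1/10000 (H(s) = (1/10)⁴ = (⅒)⁴ = 1/10000)
(17969 + 66*(57 + (H(f) - 1*(-9)))) + 24392 = (17969 + 66*(57 + (1/10000 - 1*(-9)))) + 24392 = (17969 + 66*(57 + (1/10000 + 9))) + 24392 = (17969 + 66*(57 + 90001/10000)) + 24392 = (17969 + 66*(660001/10000)) + 24392 = (17969 + 21780033/5000) + 24392 = 111625033/5000 + 24392 = 233585033/5000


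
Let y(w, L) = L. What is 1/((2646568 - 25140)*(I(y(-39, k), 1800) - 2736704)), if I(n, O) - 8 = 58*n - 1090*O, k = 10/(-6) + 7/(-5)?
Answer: -15/184766392838224 ≈ -8.1184e-14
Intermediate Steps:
k = -46/15 (k = 10*(-⅙) + 7*(-⅕) = -5/3 - 7/5 = -46/15 ≈ -3.0667)
I(n, O) = 8 - 1090*O + 58*n (I(n, O) = 8 + (58*n - 1090*O) = 8 + (-1090*O + 58*n) = 8 - 1090*O + 58*n)
1/((2646568 - 25140)*(I(y(-39, k), 1800) - 2736704)) = 1/((2646568 - 25140)*((8 - 1090*1800 + 58*(-46/15)) - 2736704)) = 1/(2621428*((8 - 1962000 - 2668/15) - 2736704)) = 1/(2621428*(-29432548/15 - 2736704)) = 1/(2621428*(-70483108/15)) = 1/(-184766392838224/15) = -15/184766392838224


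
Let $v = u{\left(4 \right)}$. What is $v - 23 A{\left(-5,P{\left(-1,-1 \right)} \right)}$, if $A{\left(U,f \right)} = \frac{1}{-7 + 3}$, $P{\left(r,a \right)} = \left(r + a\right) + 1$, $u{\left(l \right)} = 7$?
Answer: $\frac{51}{4} \approx 12.75$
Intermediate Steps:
$P{\left(r,a \right)} = 1 + a + r$ ($P{\left(r,a \right)} = \left(a + r\right) + 1 = 1 + a + r$)
$v = 7$
$A{\left(U,f \right)} = - \frac{1}{4}$ ($A{\left(U,f \right)} = \frac{1}{-4} = - \frac{1}{4}$)
$v - 23 A{\left(-5,P{\left(-1,-1 \right)} \right)} = 7 - - \frac{23}{4} = 7 + \frac{23}{4} = \frac{51}{4}$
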